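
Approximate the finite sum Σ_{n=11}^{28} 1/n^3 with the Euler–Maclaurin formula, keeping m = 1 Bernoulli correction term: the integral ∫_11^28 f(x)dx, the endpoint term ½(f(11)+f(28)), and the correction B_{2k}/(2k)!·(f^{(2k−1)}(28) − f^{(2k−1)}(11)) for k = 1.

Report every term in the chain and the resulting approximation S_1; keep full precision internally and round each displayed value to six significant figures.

S_1 ≈ 0.00390958

The integral term ∫_11^28 1/x^3 dx = 0.00349448.
Boundary: ½(f(11) + f(28)) = ½(0.000751315 + 4.55539e-05) = 0.000398434.
Running total after boundary: 0.00389291.
Correction k=1: B_{2}/2! · (f^{(1)}(28) − f^{(1)}(11)) = 1/12 · (-4.88078e-06 − (-0.000204904)) = 1.66686e-05.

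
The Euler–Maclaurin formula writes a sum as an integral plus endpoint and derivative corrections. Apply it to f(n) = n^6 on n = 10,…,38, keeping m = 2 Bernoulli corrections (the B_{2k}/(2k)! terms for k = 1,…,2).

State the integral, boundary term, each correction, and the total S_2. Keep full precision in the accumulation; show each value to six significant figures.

∫_10^38 x^6 dx evaluates to 1.63437e+10.
½[f(10) + f(38)] = ½[1.00000e+06 + 3.01094e+09] = 1.50597e+09.
So far: 1.78496e+10.
k=1: B_{2}/(2)! × [f^{(1)}(38) − f^{(1)}(10)] = 1/12 × (4.75411e+08 − 600000) = 3.95676e+07.
After k=1: 1.78892e+10.
k=2: B_{4}/(4)! × [f^{(3)}(38) − f^{(3)}(10)] = −1/720 × (6.58464e+06 − 120000) = -8978.67.

S_2 ≈ 1.78892e+10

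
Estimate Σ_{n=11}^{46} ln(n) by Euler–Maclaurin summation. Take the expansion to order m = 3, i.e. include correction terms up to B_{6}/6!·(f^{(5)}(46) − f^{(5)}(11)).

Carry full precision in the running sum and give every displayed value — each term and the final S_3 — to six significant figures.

The integral term ∫_11^46 ln(x) dx = 114.741.
Endpoint term: (f(11) + f(46))/2 = (2.39790 + 3.82864)/2 = 3.11327.
Integral + boundary = 117.854.
Correction k=1: B_{2}/2! · (f^{(1)}(46) − f^{(1)}(11)) = 1/12 · (0.0217391 − 0.0909091) = -0.00576416.
Partial sum through k=1: 117.848.
Correction k=2: B_{4}/4! · (f^{(3)}(46) − f^{(3)}(11)) = −1/720 · (2.05474e-05 − 0.00150263) = 2.05845e-06.
Partial sum through k=2: 117.848.
Correction k=3: B_{6}/6! · (f^{(5)}(46) − f^{(5)}(11)) = 1/30240 · (1.16526e-07 − 0.000149021) = -4.92409e-09.

S_3 ≈ 117.848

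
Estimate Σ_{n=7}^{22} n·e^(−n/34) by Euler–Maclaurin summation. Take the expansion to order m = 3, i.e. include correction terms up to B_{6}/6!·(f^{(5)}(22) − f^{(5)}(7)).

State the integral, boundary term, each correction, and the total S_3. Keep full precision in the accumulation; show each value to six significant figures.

S_3 ≈ 146.284

Integral: ∫_7^22 x·e^(−x/34) dx = 137.714.
Endpoint term: (f(7) + f(22))/2 = (5.69750 + 11.5188)/2 = 8.60817.
Integral + boundary = 146.322.
k=1: B_{2}/(2)! × [f^{(1)}(22) − f^{(1)}(7)] = 1/12 × (0.184794 − 0.646355) = -0.0384634.
After k=1: 146.284.
k=2: B_{4}/(4)! × [f^{(3)}(22) − f^{(3)}(7)] = −1/720 × (0.00106571 − 0.00196731) = 1.25222e-06.
After k=2: 146.284.
k=3: B_{6}/(6)! × [f^{(5)}(22) − f^{(5)}(7)] = 1/30240 × (1.70551e-06 − 2.91998e-06) = -4.01611e-11.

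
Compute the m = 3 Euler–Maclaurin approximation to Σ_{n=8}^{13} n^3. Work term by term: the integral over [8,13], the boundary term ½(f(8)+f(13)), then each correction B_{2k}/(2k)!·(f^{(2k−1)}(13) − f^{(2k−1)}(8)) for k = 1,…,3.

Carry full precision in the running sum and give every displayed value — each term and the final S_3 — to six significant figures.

Integral: ∫_8^13 x^3 dx = 6116.25.
½[f(8) + f(13)] = ½[512.000 + 2197.00] = 1354.50.
Integral + boundary = 7470.75.
k=1: B_{2}/(2)! × [f^{(1)}(13) − f^{(1)}(8)] = 1/12 × (507.000 − 192.000) = 26.2500.
After k=1: 7497.00.
k=2: B_{4}/(4)! × [f^{(3)}(13) − f^{(3)}(8)] = −1/720 × (6.00000 − 6.00000) = 0.00000.
After k=2: 7497.00.
k=3: B_{6}/(6)! × [f^{(5)}(13) − f^{(5)}(8)] = 1/30240 × (0.00000 − 0.00000) = 0.00000.

S_3 ≈ 7497.00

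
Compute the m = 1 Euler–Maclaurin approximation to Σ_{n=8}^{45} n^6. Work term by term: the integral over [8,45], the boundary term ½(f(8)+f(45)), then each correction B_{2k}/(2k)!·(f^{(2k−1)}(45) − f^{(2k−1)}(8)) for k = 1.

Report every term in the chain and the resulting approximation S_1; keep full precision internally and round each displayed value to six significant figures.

∫_8^45 x^6 dx evaluates to 5.33811e+10.
½[f(8) + f(45)] = ½[262144 + 8.30377e+09] = 4.15201e+09.
Integral + boundary = 5.75331e+10.
Correction k=1: B_{2}/2! · (f^{(1)}(45) − f^{(1)}(8)) = 1/12 · (1.10717e+09 − 196608) = 9.22477e+07.

S_1 ≈ 5.76253e+10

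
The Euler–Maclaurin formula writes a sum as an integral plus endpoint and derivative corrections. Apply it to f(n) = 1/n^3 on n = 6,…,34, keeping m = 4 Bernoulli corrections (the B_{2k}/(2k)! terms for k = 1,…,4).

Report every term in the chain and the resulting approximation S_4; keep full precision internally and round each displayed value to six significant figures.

The integral term ∫_6^34 1/x^3 dx = 0.0134564.
Boundary: ½(f(6) + f(34)) = ½(0.00462963 + 2.54427e-05) = 0.00232754.
Integral + boundary = 0.0157839.
Order-1 term: 1/12 · (-2.24494e-06 − (-0.00231481)) = 0.000192714.
After k=1: 0.0159766.
Order-2 term: −1/720 · (-3.88399e-08 − (-0.00128601)) = -1.78607e-06.
After k=2: 0.0159748.
Order-3 term: 1/30240 · (-1.41114e-09 − (-0.00150034)) = 4.96145e-08.
After k=3: 0.0159749.
Order-4 term: −1/1209600 · (-8.78909e-11 − (-0.00300069)) = -2.48073e-09.

S_4 ≈ 0.0159749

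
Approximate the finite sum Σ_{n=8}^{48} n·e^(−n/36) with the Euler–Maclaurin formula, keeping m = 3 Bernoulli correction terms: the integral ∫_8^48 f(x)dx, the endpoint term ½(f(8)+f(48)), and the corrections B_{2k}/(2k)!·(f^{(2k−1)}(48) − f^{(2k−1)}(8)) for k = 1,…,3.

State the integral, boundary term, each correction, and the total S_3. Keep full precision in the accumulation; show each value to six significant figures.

Integral: ∫_8^48 x·e^(−x/36) dx = 471.250.
½[f(8) + f(48)] = ½[6.40590 + 12.6527] = 9.52928.
So far: 480.780.
Order-1 term: 1/12 · (-0.0878657 − 0.622796) = -0.0592218.
Partial sum through k=1: 480.720.
Order-2 term: −1/720 · (0.000338988 − 0.00171626) = 1.91288e-06.
Partial sum through k=2: 480.720.
Order-3 term: 1/30240 · (5.75443e-07 − 2.27775e-06) = -5.62932e-11.

S_3 ≈ 480.720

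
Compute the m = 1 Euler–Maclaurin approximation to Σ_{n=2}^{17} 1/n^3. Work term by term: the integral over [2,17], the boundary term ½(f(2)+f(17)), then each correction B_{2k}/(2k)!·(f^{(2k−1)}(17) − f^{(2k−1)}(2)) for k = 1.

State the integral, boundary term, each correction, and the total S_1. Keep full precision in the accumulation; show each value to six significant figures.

S_1 ≈ 0.201494

∫_2^17 1/x^3 dx evaluates to 0.123270.
½[f(2) + f(17)] = ½[0.125000 + 0.000203542] = 0.0626018.
So far: 0.185872.
Correction k=1: B_{2}/2! · (f^{(1)}(17) − f^{(1)}(2)) = 1/12 · (-3.59191e-05 − (-0.187500)) = 0.0156220.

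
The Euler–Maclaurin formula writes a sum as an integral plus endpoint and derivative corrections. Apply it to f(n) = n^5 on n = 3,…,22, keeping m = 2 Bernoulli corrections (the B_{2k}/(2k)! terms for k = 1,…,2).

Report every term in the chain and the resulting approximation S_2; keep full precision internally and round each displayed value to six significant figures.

∫_3^22 x^5 dx evaluates to 1.88965e+07.
Boundary: ½(f(3) + f(22)) = ½(243.000 + 5.15363e+06) = 2.57694e+06.
Integral + boundary = 2.14735e+07.
Order-1 term: 1/12 · (1.17128e+06 − 405.000) = 97572.9.
Running total after k=1: 2.15710e+07.
Order-2 term: −1/720 · (29040.0 − 540.000) = -39.5833.

S_2 ≈ 2.15710e+07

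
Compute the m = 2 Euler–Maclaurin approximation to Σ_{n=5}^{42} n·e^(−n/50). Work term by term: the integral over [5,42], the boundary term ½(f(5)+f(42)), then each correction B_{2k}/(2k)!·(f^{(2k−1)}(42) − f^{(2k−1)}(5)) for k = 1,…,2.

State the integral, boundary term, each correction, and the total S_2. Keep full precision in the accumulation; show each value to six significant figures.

The integral term ∫_5^42 x·e^(−x/50) dx = 502.434.
Boundary: ½(f(5) + f(42)) = ½(4.52419 + 18.1318) = 11.3280.
Integral + boundary = 513.763.
Correction k=1: B_{2}/2! · (f^{(1)}(42) − f^{(1)}(5)) = 1/12 · (0.0690737 − 0.814354) = -0.0621067.
Running total after k=1: 513.700.
Correction k=2: B_{4}/4! · (f^{(3)}(42) − f^{(3)}(5)) = −1/720 · (0.000372998 − 0.00104961) = 9.39741e-07.

S_2 ≈ 513.700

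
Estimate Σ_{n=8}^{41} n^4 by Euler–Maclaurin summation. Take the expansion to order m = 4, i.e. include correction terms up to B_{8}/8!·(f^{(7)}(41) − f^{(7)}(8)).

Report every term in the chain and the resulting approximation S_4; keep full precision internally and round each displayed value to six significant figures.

∫_8^41 x^4 dx evaluates to 2.31647e+07.
Endpoint term: (f(8) + f(41))/2 = (4096.00 + 2.82576e+06)/2 = 1.41493e+06.
So far: 2.45796e+07.
k=1: B_{2}/(2)! × [f^{(1)}(41) − f^{(1)}(8)] = 1/12 × (275684 − 2048.00) = 22803.0.
Running total after k=1: 2.46024e+07.
k=2: B_{4}/(4)! × [f^{(3)}(41) − f^{(3)}(8)] = −1/720 × (984.000 − 192.000) = -1.10000.
Running total after k=2: 2.46024e+07.
k=3: B_{6}/(6)! × [f^{(5)}(41) − f^{(5)}(8)] = 1/30240 × (0.00000 − 0.00000) = 0.00000.
Running total after k=3: 2.46024e+07.
k=4: B_{8}/(8)! × [f^{(7)}(41) − f^{(7)}(8)] = −1/1209600 × (0.00000 − 0.00000) = 0.00000.

S_4 ≈ 2.46024e+07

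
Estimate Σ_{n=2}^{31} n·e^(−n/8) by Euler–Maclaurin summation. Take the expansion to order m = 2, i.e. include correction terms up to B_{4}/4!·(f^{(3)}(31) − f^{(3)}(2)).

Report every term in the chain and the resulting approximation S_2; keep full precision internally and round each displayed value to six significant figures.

S_2 ≈ 56.8756

Integral: ∫_2^31 x·e^(−x/8) dx = 55.8287.
Boundary: ½(f(2) + f(31)) = ½(1.55760 + 0.643384) = 1.10049.
Running total after boundary: 56.9292.
Correction k=1: B_{2}/2! · (f^{(1)}(31) − f^{(1)}(2)) = 1/12 · (-0.0596687 − 0.584101) = -0.0536474.
After k=1: 56.8756.
Correction k=2: B_{4}/4! · (f^{(3)}(31) − f^{(3)}(2)) = −1/720 · (-0.000283751 − 0.0334641) = 4.68720e-05.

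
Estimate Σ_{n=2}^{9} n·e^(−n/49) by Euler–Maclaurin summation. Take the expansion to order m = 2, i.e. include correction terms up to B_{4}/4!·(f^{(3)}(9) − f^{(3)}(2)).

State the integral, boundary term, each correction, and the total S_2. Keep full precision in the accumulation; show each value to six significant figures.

S_2 ≈ 38.6047

∫_2^9 x·e^(−x/49) dx evaluates to 33.9199.
Boundary: ½(f(2) + f(9)) = ½(1.92001 + 7.48987) = 4.70494.
Integral + boundary = 38.6248.
Order-1 term: 1/12 · (0.679353 − 0.920822) = -0.0201224.
Running total after k=1: 38.6047.
Order-2 term: −1/720 · (0.000976163 − 0.00118319) = 2.87533e-07.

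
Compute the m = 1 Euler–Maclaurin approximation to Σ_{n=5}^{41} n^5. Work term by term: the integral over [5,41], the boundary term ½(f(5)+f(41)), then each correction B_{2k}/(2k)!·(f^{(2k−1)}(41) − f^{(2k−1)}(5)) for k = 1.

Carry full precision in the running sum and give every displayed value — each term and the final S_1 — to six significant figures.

∫_5^41 x^5 dx evaluates to 7.91681e+08.
½[f(5) + f(41)] = ½[3125.00 + 1.15856e+08] = 5.79297e+07.
Integral + boundary = 8.49611e+08.
Correction k=1: B_{2}/2! · (f^{(1)}(41) − f^{(1)}(5)) = 1/12 · (1.41288e+07 − 3125.00) = 1.17714e+06.

S_1 ≈ 8.50788e+08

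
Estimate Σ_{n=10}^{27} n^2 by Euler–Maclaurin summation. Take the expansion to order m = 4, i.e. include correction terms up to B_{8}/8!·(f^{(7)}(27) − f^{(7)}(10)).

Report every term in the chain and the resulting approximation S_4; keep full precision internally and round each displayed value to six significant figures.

The integral term ∫_10^27 x^2 dx = 6227.67.
Boundary: ½(f(10) + f(27)) = ½(100.000 + 729.000) = 414.500.
Running total after boundary: 6642.17.
Correction k=1: B_{2}/2! · (f^{(1)}(27) − f^{(1)}(10)) = 1/12 · (54.0000 − 20.0000) = 2.83333.
Partial sum through k=1: 6645.00.
Correction k=2: B_{4}/4! · (f^{(3)}(27) − f^{(3)}(10)) = −1/720 · (0.00000 − 0.00000) = 0.00000.
Partial sum through k=2: 6645.00.
Correction k=3: B_{6}/6! · (f^{(5)}(27) − f^{(5)}(10)) = 1/30240 · (0.00000 − 0.00000) = 0.00000.
Partial sum through k=3: 6645.00.
Correction k=4: B_{8}/8! · (f^{(7)}(27) − f^{(7)}(10)) = −1/1209600 · (0.00000 − 0.00000) = 0.00000.

S_4 ≈ 6645.00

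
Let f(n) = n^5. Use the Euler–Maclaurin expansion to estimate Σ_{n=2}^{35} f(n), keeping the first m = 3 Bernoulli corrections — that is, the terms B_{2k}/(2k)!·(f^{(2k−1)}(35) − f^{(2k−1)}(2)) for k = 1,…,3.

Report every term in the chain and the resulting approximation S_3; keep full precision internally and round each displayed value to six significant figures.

The integral term ∫_2^35 x^5 dx = 3.06378e+08.
Boundary: ½(f(2) + f(35)) = ½(32.0000 + 5.25219e+07) = 2.62610e+07.
Integral + boundary = 3.32639e+08.
k=1: B_{2}/(2)! × [f^{(1)}(35) − f^{(1)}(2)] = 1/12 × (7.50312e+06 − 80.0000) = 625254.
Partial sum through k=1: 3.33264e+08.
k=2: B_{4}/(4)! × [f^{(3)}(35) − f^{(3)}(2)] = −1/720 × (73500.0 − 240.000) = -101.750.
Partial sum through k=2: 3.33264e+08.
k=3: B_{6}/(6)! × [f^{(5)}(35) − f^{(5)}(2)] = 1/30240 × (120.000 − 120.000) = 0.00000.

S_3 ≈ 3.33264e+08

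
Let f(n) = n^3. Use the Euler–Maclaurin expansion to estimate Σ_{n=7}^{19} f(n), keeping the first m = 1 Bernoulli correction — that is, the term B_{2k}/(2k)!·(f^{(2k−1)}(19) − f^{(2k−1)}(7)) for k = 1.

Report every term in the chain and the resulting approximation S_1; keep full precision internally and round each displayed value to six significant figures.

The integral term ∫_7^19 x^3 dx = 31980.0.
Boundary: ½(f(7) + f(19)) = ½(343.000 + 6859.00) = 3601.00.
Integral + boundary = 35581.0.
Correction k=1: B_{2}/2! · (f^{(1)}(19) − f^{(1)}(7)) = 1/12 · (1083.00 − 147.000) = 78.0000.

S_1 ≈ 35659.0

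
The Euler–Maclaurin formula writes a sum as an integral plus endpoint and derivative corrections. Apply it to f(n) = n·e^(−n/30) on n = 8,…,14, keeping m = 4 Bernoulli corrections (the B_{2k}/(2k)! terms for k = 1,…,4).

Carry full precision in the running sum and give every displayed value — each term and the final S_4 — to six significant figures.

S_4 ≈ 52.8351

∫_8^14 x·e^(−x/30) dx evaluates to 45.4007.
Endpoint term: (f(8) + f(14))/2 = (6.12743 + 8.77925)/2 = 7.45334.
So far: 52.8541.
Order-1 term: 1/12 · (0.334448 − 0.561681) = -0.0189361.
Partial sum through k=1: 52.8351.
Order-2 term: −1/720 · (0.00176514 − 0.00232615) = 7.79185e-07.
Partial sum through k=2: 52.8351.
Order-3 term: 1/30240 · (3.50963e-06 − 4.47580e-06) = -3.19498e-11.
Partial sum through k=3: 52.8351.
Order-4 term: −1/1209600 · (5.62000e-09 − 7.07442e-09) = 1.20239e-15.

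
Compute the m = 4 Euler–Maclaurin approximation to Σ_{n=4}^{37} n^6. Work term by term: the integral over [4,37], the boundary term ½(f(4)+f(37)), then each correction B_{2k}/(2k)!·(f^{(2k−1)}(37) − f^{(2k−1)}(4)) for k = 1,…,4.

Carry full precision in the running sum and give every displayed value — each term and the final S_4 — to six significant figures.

S_4 ≈ 1.48792e+10

∫_4^37 x^6 dx evaluates to 1.35617e+10.
Endpoint term: (f(4) + f(37))/2 = (4096.00 + 2.56573e+09)/2 = 1.28287e+09.
Running total after boundary: 1.48446e+10.
Order-1 term: 1/12 · (4.16064e+08 − 6144.00) = 3.46715e+07.
Running total after k=1: 1.48792e+10.
Order-2 term: −1/720 · (6.07836e+06 − 7680.00) = -8431.50.
Running total after k=2: 1.48792e+10.
Order-3 term: 1/30240 · (26640.0 − 2880.00) = 0.785714.
Running total after k=3: 1.48792e+10.
Order-4 term: −1/1209600 · (0.00000 − 0.00000) = 0.00000.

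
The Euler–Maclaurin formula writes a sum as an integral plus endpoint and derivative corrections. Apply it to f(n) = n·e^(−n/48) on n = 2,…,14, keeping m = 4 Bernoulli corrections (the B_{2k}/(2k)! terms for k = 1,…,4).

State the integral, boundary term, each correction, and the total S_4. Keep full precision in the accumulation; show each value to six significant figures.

Integral: ∫_2^14 x·e^(−x/48) dx = 78.9306.
½[f(2) + f(14)] = ½[1.91838 + 10.4582] = 6.18831.
So far: 85.1189.
Order-1 term: 1/12 · (0.529137 − 0.919223) = -0.0325072.
After k=1: 85.0864.
Order-2 term: −1/720 · (0.000878113 − 0.00123160) = 4.90952e-07.
After k=2: 85.0864.
Order-3 term: 1/30240 · (6.62572e-07 − 8.95932e-07) = -7.71694e-12.
After k=3: 85.0864.
Order-4 term: −1/1209600 · (4.09730e-10 − 5.45710e-10) = 1.12417e-16.

S_4 ≈ 85.0864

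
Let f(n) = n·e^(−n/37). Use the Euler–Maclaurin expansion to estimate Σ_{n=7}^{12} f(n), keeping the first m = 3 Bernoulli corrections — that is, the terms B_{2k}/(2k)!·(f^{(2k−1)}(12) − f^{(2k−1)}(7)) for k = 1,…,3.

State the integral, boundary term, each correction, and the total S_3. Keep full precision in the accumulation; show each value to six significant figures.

∫_7^12 x·e^(−x/37) dx evaluates to 36.5540.
Endpoint term: (f(7) + f(12))/2 = (5.79341 + 8.67619)/2 = 7.23480.
Running total after boundary: 43.7888.
Correction k=1: B_{2}/2! · (f^{(1)}(12) − f^{(1)}(7)) = 1/12 · (0.488524 − 0.671051) = -0.0152106.
Running total after k=1: 43.7736.
Correction k=2: B_{4}/4! · (f^{(3)}(12) − f^{(3)}(7)) = −1/720 · (0.00141312 − 0.00169928) = 3.97447e-07.
Running total after k=2: 43.7736.
Correction k=3: B_{6}/6! · (f^{(5)}(12) − f^{(5)}(7)) = 1/30240 · (1.80379e-06 − 2.12446e-06) = -1.06041e-11.

S_3 ≈ 43.7736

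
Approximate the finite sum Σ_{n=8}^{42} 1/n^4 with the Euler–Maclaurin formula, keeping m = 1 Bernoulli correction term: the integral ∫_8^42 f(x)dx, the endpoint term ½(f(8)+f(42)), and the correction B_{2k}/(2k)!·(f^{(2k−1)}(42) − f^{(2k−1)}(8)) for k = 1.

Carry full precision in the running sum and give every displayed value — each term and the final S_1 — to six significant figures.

The integral term ∫_8^42 1/x^4 dx = 0.000646543.
Endpoint term: (f(8) + f(42))/2 = (0.000244141 + 3.21368e-07)/2 = 0.000122231.
Running total after boundary: 0.000768774.
Order-1 term: 1/12 · (-3.06065e-08 − (-0.000122070)) = 1.01700e-05.

S_1 ≈ 0.000778943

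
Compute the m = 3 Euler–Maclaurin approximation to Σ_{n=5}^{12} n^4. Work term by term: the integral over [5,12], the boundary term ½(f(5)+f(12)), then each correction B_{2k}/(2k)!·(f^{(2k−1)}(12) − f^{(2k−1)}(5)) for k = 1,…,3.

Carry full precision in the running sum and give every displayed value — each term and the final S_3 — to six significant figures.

S_3 ≈ 60356.0

∫_5^12 x^4 dx evaluates to 49141.4.
Endpoint term: (f(5) + f(12))/2 = (625.000 + 20736.0)/2 = 10680.5.
So far: 59821.9.
k=1: B_{2}/(2)! × [f^{(1)}(12) − f^{(1)}(5)] = 1/12 × (6912.00 − 500.000) = 534.333.
Running total after k=1: 60356.2.
k=2: B_{4}/(4)! × [f^{(3)}(12) − f^{(3)}(5)] = −1/720 × (288.000 − 120.000) = -0.233333.
Running total after k=2: 60356.0.
k=3: B_{6}/(6)! × [f^{(5)}(12) − f^{(5)}(5)] = 1/30240 × (0.00000 − 0.00000) = 0.00000.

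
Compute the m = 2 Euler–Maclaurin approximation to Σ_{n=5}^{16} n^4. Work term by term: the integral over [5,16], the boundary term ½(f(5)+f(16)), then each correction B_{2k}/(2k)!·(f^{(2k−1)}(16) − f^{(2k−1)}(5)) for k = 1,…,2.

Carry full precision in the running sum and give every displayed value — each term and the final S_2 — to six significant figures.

Integral: ∫_5^16 x^4 dx = 209090.
Boundary: ½(f(5) + f(16)) = ½(625.000 + 65536.0) = 33080.5.
Integral + boundary = 242171.
Correction k=1: B_{2}/2! · (f^{(1)}(16) − f^{(1)}(5)) = 1/12 · (16384.0 − 500.000) = 1323.67.
After k=1: 243494.
Correction k=2: B_{4}/4! · (f^{(3)}(16) − f^{(3)}(5)) = −1/720 · (384.000 − 120.000) = -0.366667.

S_2 ≈ 243494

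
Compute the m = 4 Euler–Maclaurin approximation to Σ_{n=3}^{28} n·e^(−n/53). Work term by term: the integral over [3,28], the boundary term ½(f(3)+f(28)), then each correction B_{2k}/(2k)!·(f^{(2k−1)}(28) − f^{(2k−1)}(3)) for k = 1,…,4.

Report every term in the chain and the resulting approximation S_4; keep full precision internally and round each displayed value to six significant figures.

The integral term ∫_3^28 x·e^(−x/53) dx = 273.491.
½[f(3) + f(28)] = ½[2.83491 + 16.5089] = 9.67193.
Integral + boundary = 283.162.
Correction k=1: B_{2}/2! · (f^{(1)}(28) − f^{(1)}(3)) = 1/12 · (0.278116 − 0.891480) = -0.0511137.
Running total after k=1: 283.111.
Correction k=2: B_{4}/4! · (f^{(3)}(28) − f^{(3)}(3)) = −1/720 · (0.000518806 − 0.000990180) = 6.54686e-07.
Running total after k=2: 283.111.
Correction k=3: B_{6}/6! · (f^{(5)}(28) − f^{(5)}(3)) = 1/30240 · (3.34141e-07 − 5.92024e-07) = -8.52786e-12.
Running total after k=3: 283.111.
Correction k=4: B_{8}/8! · (f^{(7)}(28) − f^{(7)}(3)) = −1/1209600 · (1.72157e-10 − 2.96029e-10) = 1.02407e-16.

S_4 ≈ 283.111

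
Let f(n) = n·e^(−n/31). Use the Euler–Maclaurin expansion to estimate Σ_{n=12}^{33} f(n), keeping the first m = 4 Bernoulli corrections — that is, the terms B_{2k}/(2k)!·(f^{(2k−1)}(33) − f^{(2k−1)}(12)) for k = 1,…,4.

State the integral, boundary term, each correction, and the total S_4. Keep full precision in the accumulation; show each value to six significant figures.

∫_12^33 x·e^(−x/31) dx evaluates to 220.870.
Boundary: ½(f(12) + f(33)) = ½(8.14830 + 11.3815) = 9.76491.
Running total after boundary: 230.635.
Correction k=1: B_{2}/2! · (f^{(1)}(33) − f^{(1)}(12)) = 1/12 · (-0.0222513 − 0.416177) = -0.0365357.
After k=1: 230.598.
Correction k=2: B_{4}/4! · (f^{(3)}(33) − f^{(3)}(12)) = −1/720 · (0.000694629 − 0.00184623) = 1.59945e-06.
After k=2: 230.598.
Correction k=3: B_{6}/6! · (f^{(5)}(33) − f^{(5)}(12)) = 1/30240 · (1.46973e-06 − 3.39167e-06) = -6.35562e-11.
After k=3: 230.598.
Correction k=4: B_{8}/8! · (f^{(7)}(33) − f^{(7)}(12)) = −1/1209600 · (2.30660e-09 − 5.05950e-09) = 2.27588e-15.

S_4 ≈ 230.598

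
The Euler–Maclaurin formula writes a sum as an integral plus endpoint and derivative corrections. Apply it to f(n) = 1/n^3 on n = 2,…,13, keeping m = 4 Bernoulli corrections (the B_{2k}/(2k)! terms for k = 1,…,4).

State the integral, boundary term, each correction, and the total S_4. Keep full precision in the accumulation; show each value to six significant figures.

S_4 ≈ 0.199262

Integral: ∫_2^13 1/x^3 dx = 0.122041.
Endpoint term: (f(2) + f(13))/2 = (0.125000 + 0.000455166)/2 = 0.0627276.
Integral + boundary = 0.184769.
Order-1 term: 1/12 · (-0.000105038 − (-0.187500)) = 0.0156162.
After k=1: 0.200385.
Order-2 term: −1/720 · (-1.24306e-05 − (-0.937500)) = -0.00130207.
After k=2: 0.199083.
Order-3 term: 1/30240 · (-3.08925e-06 − (-9.84375)) = 0.000325521.
After k=3: 0.199409.
Order-4 term: −1/1209600 · (-1.31613e-06 − (-177.188)) = -0.000146484.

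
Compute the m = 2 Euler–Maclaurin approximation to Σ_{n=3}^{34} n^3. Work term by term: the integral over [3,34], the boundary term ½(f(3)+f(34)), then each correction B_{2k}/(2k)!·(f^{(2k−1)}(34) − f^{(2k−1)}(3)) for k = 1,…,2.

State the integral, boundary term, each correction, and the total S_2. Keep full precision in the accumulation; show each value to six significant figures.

S_2 ≈ 354016

Integral: ∫_3^34 x^3 dx = 334064.
Endpoint term: (f(3) + f(34))/2 = (27.0000 + 39304.0)/2 = 19665.5.
Integral + boundary = 353729.
k=1: B_{2}/(2)! × [f^{(1)}(34) − f^{(1)}(3)] = 1/12 × (3468.00 − 27.0000) = 286.750.
Partial sum through k=1: 354016.
k=2: B_{4}/(4)! × [f^{(3)}(34) − f^{(3)}(3)] = −1/720 × (6.00000 − 6.00000) = 0.00000.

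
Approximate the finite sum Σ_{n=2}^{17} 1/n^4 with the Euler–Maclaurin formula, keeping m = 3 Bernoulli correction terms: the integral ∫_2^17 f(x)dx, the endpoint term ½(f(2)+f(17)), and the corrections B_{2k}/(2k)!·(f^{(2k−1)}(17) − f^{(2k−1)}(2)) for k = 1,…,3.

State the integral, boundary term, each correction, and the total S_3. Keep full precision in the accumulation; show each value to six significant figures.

The integral term ∫_2^17 1/x^4 dx = 0.0415988.
Endpoint term: (f(2) + f(17))/2 = (0.0625000 + 1.19730e-05)/2 = 0.0312560.
Running total after boundary: 0.0728548.
k=1: B_{2}/(2)! × [f^{(1)}(17) − f^{(1)}(2)] = 1/12 × (-2.81719e-06 − (-0.125000)) = 0.0104164.
Running total after k=1: 0.0832712.
k=2: B_{4}/(4)! × [f^{(3)}(17) − f^{(3)}(2)] = −1/720 × (-2.92441e-07 − (-0.937500)) = -0.00130208.
Running total after k=2: 0.0819692.
k=3: B_{6}/(6)! × [f^{(5)}(17) − f^{(5)}(2)] = 1/30240 × (-5.66668e-08 − (-13.1250)) = 0.000434028.

S_3 ≈ 0.0824032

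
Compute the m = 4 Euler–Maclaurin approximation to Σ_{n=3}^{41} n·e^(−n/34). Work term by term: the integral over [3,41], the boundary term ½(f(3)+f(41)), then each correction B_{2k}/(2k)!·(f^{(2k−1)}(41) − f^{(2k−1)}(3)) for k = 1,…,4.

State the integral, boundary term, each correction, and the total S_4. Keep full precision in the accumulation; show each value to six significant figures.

∫_3^41 x·e^(−x/34) dx evaluates to 388.216.
Endpoint term: (f(3) + f(41))/2 = (2.74664 + 12.2765)/2 = 7.51159.
Integral + boundary = 395.727.
k=1: B_{2}/(2)! × [f^{(1)}(41) − f^{(1)}(3)] = 1/12 × (-0.0616469 − 0.834762) = -0.0747007.
Partial sum through k=1: 395.652.
k=2: B_{4}/(4)! × [f^{(3)}(41) − f^{(3)}(3)] = −1/720 × (0.000464713 − 0.00230610) = 2.55748e-06.
Partial sum through k=2: 395.652.
k=3: B_{6}/(6)! × [f^{(5)}(41) − f^{(5)}(3)] = 1/30240 × (8.50133e-07 − 3.36513e-06) = -8.31679e-11.
Partial sum through k=3: 395.652.
k=4: B_{8}/(8)! × [f^{(7)}(41) − f^{(7)}(3)] = −1/1209600 × (1.12307e-09 − 4.09633e-09) = 2.45806e-15.

S_4 ≈ 395.652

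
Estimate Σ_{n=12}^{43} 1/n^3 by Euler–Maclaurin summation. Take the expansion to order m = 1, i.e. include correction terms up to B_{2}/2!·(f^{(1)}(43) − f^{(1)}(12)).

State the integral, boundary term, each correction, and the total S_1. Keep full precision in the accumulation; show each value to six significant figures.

S_1 ≈ 0.00350943

∫_12^43 1/x^3 dx evaluates to 0.00320181.
½[f(12) + f(43)] = ½[0.000578704 + 1.25775e-05] = 0.000295641.
So far: 0.00349745.
k=1: B_{2}/(2)! × [f^{(1)}(43) − f^{(1)}(12)] = 1/12 × (-8.77501e-07 − (-0.000144676)) = 1.19832e-05.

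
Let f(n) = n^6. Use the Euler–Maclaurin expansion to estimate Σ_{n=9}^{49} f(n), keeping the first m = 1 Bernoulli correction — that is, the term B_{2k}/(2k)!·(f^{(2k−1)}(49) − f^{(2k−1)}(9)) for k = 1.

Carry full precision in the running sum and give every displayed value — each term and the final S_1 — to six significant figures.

The integral term ∫_9^49 x^6 dx = 9.68883e+10.
Endpoint term: (f(9) + f(49))/2 = (531441 + 1.38413e+10)/2 = 6.92091e+09.
So far: 1.03809e+11.
k=1: B_{2}/(2)! × [f^{(1)}(49) − f^{(1)}(9)] = 1/12 × (1.69485e+09 − 354294) = 1.41208e+08.

S_1 ≈ 1.03950e+11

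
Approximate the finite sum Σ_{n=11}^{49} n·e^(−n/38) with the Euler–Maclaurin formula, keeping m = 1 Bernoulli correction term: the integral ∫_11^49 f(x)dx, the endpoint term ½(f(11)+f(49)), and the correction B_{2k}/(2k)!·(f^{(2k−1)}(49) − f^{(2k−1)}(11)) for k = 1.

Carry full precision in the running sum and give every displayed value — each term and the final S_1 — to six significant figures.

∫_11^49 x·e^(−x/38) dx evaluates to 483.476.
Boundary: ½(f(11) + f(49)) = ½(8.23523 + 13.4954) = 10.8653.
Integral + boundary = 494.341.
Order-1 term: 1/12 · (-0.0797256 − 0.531941) = -0.0509722.

S_1 ≈ 494.290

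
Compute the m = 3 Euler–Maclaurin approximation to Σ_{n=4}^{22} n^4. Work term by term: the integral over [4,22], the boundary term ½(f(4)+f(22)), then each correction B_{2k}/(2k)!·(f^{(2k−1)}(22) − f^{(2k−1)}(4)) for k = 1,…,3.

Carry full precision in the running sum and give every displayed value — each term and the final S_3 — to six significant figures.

S_3 ≈ 1.15130e+06

The integral term ∫_4^22 x^4 dx = 1.03052e+06.
Endpoint term: (f(4) + f(22))/2 = (256.000 + 234256)/2 = 117256.
Running total after boundary: 1.14778e+06.
Correction k=1: B_{2}/2! · (f^{(1)}(22) − f^{(1)}(4)) = 1/12 · (42592.0 − 256.000) = 3528.00.
Running total after k=1: 1.15131e+06.
Correction k=2: B_{4}/4! · (f^{(3)}(22) − f^{(3)}(4)) = −1/720 · (528.000 − 96.0000) = -0.600000.
Running total after k=2: 1.15130e+06.
Correction k=3: B_{6}/6! · (f^{(5)}(22) − f^{(5)}(4)) = 1/30240 · (0.00000 − 0.00000) = 0.00000.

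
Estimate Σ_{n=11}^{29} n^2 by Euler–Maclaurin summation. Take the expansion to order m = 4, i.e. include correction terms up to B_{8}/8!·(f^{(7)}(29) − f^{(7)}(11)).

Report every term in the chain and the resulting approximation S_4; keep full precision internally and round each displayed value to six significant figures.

Integral: ∫_11^29 x^2 dx = 7686.00.
Endpoint term: (f(11) + f(29))/2 = (121.000 + 841.000)/2 = 481.000.
Integral + boundary = 8167.00.
Correction k=1: B_{2}/2! · (f^{(1)}(29) − f^{(1)}(11)) = 1/12 · (58.0000 − 22.0000) = 3.00000.
Running total after k=1: 8170.00.
Correction k=2: B_{4}/4! · (f^{(3)}(29) − f^{(3)}(11)) = −1/720 · (0.00000 − 0.00000) = 0.00000.
Running total after k=2: 8170.00.
Correction k=3: B_{6}/6! · (f^{(5)}(29) − f^{(5)}(11)) = 1/30240 · (0.00000 − 0.00000) = 0.00000.
Running total after k=3: 8170.00.
Correction k=4: B_{8}/8! · (f^{(7)}(29) − f^{(7)}(11)) = −1/1209600 · (0.00000 − 0.00000) = 0.00000.

S_4 ≈ 8170.00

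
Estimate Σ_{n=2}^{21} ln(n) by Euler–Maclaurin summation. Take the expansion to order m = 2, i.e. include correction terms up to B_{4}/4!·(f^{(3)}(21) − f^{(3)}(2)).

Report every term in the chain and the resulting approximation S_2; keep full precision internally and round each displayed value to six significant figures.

S_2 ≈ 45.3802

Integral: ∫_2^21 ln(x) dx = 43.5487.
½[f(2) + f(21)] = ½[0.693147 + 3.04452] = 1.86883.
So far: 45.4175.
k=1: B_{2}/(2)! × [f^{(1)}(21) − f^{(1)}(2)] = 1/12 × (0.0476190 − 0.500000) = -0.0376984.
Partial sum through k=1: 45.3798.
k=2: B_{4}/(4)! × [f^{(3)}(21) − f^{(3)}(2)] = −1/720 × (0.000215959 − 0.250000) = 0.000346922.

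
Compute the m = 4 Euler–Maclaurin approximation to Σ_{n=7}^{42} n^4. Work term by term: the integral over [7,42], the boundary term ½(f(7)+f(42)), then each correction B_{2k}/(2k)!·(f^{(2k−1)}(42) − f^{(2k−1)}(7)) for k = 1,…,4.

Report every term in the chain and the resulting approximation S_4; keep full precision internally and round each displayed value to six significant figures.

The integral term ∫_7^42 x^4 dx = 2.61349e+07.
Endpoint term: (f(7) + f(42))/2 = (2401.00 + 3.11170e+06)/2 = 1.55705e+06.
Running total after boundary: 2.76919e+07.
Order-1 term: 1/12 · (296352 − 1372.00) = 24581.7.
After k=1: 2.77165e+07.
Order-2 term: −1/720 · (1008.00 − 168.000) = -1.16667.
After k=2: 2.77165e+07.
Order-3 term: 1/30240 · (0.00000 − 0.00000) = 0.00000.
After k=3: 2.77165e+07.
Order-4 term: −1/1209600 · (0.00000 − 0.00000) = 0.00000.

S_4 ≈ 2.77165e+07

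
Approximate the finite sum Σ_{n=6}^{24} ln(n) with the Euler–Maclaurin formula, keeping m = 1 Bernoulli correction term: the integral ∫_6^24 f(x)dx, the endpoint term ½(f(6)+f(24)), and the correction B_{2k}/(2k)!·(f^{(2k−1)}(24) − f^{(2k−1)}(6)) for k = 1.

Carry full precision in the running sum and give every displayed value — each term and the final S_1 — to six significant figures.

Integral: ∫_6^24 ln(x) dx = 47.5227.
Boundary: ½(f(6) + f(24)) = ½(1.79176 + 3.17805) = 2.48491.
Integral + boundary = 50.0076.
k=1: B_{2}/(2)! × [f^{(1)}(24) − f^{(1)}(6)] = 1/12 × (0.0416667 − 0.166667) = -0.0104167.

S_1 ≈ 49.9972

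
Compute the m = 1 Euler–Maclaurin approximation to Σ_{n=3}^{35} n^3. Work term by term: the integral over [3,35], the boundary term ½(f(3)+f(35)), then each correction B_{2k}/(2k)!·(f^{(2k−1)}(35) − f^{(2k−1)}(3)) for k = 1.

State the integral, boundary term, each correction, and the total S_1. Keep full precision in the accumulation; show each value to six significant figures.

S_1 ≈ 396891

Integral: ∫_3^35 x^3 dx = 375136.
Boundary: ½(f(3) + f(35)) = ½(27.0000 + 42875.0) = 21451.0.
Integral + boundary = 396587.
Order-1 term: 1/12 · (3675.00 − 27.0000) = 304.000.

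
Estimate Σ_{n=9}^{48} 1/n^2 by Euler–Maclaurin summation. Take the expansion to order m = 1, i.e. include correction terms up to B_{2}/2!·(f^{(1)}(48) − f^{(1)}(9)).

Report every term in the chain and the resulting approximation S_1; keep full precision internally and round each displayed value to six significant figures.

Integral: ∫_9^48 1/x^2 dx = 0.0902778.
½[f(9) + f(48)] = ½[0.0123457 + 0.000434028] = 0.00638985.
So far: 0.0966676.
Correction k=1: B_{2}/2! · (f^{(1)}(48) − f^{(1)}(9)) = 1/12 · (-1.80845e-05 − (-0.00274348)) = 0.000227117.

S_1 ≈ 0.0968947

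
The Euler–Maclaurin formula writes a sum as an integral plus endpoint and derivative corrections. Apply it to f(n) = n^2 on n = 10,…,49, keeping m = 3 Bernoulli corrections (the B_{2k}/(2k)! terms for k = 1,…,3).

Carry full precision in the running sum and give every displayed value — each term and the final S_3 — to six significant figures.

S_3 ≈ 40140.0

∫_10^49 x^2 dx evaluates to 38883.0.
½[f(10) + f(49)] = ½[100.000 + 2401.00] = 1250.50.
Running total after boundary: 40133.5.
Order-1 term: 1/12 · (98.0000 − 20.0000) = 6.50000.
After k=1: 40140.0.
Order-2 term: −1/720 · (0.00000 − 0.00000) = 0.00000.
After k=2: 40140.0.
Order-3 term: 1/30240 · (0.00000 − 0.00000) = 0.00000.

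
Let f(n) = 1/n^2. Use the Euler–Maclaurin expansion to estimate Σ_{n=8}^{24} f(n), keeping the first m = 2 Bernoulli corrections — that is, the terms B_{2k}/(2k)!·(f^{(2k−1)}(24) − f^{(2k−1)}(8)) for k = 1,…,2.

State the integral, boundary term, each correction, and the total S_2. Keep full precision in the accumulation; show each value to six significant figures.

S_2 ≈ 0.0923263

∫_8^24 1/x^2 dx evaluates to 0.0833333.
Boundary: ½(f(8) + f(24)) = ½(0.0156250 + 0.00173611) = 0.00868056.
Integral + boundary = 0.0920139.
Correction k=1: B_{2}/2! · (f^{(1)}(24) − f^{(1)}(8)) = 1/12 · (-0.000144676 − (-0.00390625)) = 0.000313465.
After k=1: 0.0923274.
Correction k=2: B_{4}/4! · (f^{(3)}(24) − f^{(3)}(8)) = −1/720 · (-3.01408e-06 − (-0.000732422)) = -1.01307e-06.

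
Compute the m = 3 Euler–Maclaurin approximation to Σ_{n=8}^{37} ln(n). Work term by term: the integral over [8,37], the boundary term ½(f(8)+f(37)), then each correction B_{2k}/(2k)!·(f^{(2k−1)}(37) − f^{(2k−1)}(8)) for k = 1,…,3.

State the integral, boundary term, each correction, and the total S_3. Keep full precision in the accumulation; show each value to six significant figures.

∫_8^37 ln(x) dx evaluates to 87.9684.
Boundary: ½(f(8) + f(37)) = ½(2.07944 + 3.61092) = 2.84518.
Running total after boundary: 90.8136.
k=1: B_{2}/(2)! × [f^{(1)}(37) − f^{(1)}(8)] = 1/12 × (0.0270270 − 0.125000) = -0.00816441.
Partial sum through k=1: 90.8054.
k=2: B_{4}/(4)! × [f^{(3)}(37) − f^{(3)}(8)] = −1/720 × (3.94843e-05 − 0.00390625) = 5.37051e-06.
Partial sum through k=2: 90.8055.
k=3: B_{6}/(6)! × [f^{(5)}(37) − f^{(5)}(8)] = 1/30240 × (3.46101e-07 − 0.000732422) = -2.42089e-08.

S_3 ≈ 90.8055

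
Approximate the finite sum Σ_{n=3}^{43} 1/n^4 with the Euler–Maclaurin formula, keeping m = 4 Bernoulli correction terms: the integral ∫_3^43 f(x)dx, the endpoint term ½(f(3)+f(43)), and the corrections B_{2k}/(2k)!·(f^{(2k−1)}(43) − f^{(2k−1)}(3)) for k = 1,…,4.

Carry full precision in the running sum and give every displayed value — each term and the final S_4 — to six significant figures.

∫_3^43 1/x^4 dx evaluates to 0.0123415.
Boundary: ½(f(3) + f(43)) = ½(0.0123457 + 2.92500e-07) = 0.00617299.
So far: 0.0185145.
Order-1 term: 1/12 · (-2.72093e-08 − (-0.0164609)) = 0.00137174.
After k=1: 0.0198862.
Order-2 term: −1/720 · (-4.41471e-10 − (-0.0548697)) = -7.62079e-05.
After k=2: 0.0198100.
Order-3 term: 1/30240 · (-1.33707e-11 − (-0.341411)) = 1.12901e-05.
After k=3: 0.0198213.
Order-4 term: −1/1209600 · (-6.50817e-13 − (-3.41411)) = -2.82251e-06.

S_4 ≈ 0.0198185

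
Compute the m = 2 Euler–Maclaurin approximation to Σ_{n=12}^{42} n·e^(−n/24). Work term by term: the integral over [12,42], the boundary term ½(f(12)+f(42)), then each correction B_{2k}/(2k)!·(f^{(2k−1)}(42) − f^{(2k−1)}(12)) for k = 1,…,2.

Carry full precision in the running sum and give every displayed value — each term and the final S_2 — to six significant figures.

∫_12^42 x·e^(−x/24) dx evaluates to 248.785.
Boundary: ½(f(12) + f(42)) = ½(7.27837 + 7.29851) = 7.28844.
So far: 256.073.
k=1: B_{2}/(2)! × [f^{(1)}(42) − f^{(1)}(12)] = 1/12 × (-0.130330 − 0.303265) = -0.0361330.
After k=1: 256.037.
k=2: B_{4}/(4)! × [f^{(3)}(42) − f^{(3)}(12)] = −1/720 × (0.000377114 − 0.00263251) = 3.13250e-06.

S_2 ≈ 256.037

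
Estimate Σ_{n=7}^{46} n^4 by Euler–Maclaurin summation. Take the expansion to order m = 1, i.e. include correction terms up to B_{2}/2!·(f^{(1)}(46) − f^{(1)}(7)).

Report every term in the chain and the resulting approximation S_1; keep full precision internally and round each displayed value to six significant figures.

S_1 ≈ 4.34615e+07

Integral: ∫_7^46 x^4 dx = 4.11892e+07.
½[f(7) + f(46)] = ½[2401.00 + 4.47746e+06] = 2.23993e+06.
Integral + boundary = 4.34292e+07.
Correction k=1: B_{2}/2! · (f^{(1)}(46) − f^{(1)}(7)) = 1/12 · (389344 − 1372.00) = 32331.0.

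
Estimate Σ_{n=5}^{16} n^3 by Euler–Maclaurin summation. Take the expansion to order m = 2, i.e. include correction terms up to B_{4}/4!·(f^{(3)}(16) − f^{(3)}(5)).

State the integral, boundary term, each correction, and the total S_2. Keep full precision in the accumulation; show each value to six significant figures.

The integral term ∫_5^16 x^3 dx = 16227.8.
Endpoint term: (f(5) + f(16))/2 = (125.000 + 4096.00)/2 = 2110.50.
Integral + boundary = 18338.2.
Order-1 term: 1/12 · (768.000 − 75.0000) = 57.7500.
Partial sum through k=1: 18396.0.
Order-2 term: −1/720 · (6.00000 − 6.00000) = 0.00000.

S_2 ≈ 18396.0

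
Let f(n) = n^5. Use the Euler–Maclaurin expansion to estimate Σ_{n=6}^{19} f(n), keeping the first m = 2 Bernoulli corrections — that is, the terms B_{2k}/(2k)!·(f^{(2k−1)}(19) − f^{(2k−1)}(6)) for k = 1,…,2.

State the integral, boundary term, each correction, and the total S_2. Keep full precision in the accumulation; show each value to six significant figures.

Integral: ∫_6^19 x^5 dx = 7.83320e+06.
Endpoint term: (f(6) + f(19))/2 = (7776.00 + 2.47610e+06)/2 = 1.24194e+06.
Running total after boundary: 9.07514e+06.
k=1: B_{2}/(2)! × [f^{(1)}(19) − f^{(1)}(6)] = 1/12 × (651605 − 6480.00) = 53760.4.
Running total after k=1: 9.12890e+06.
k=2: B_{4}/(4)! × [f^{(3)}(19) − f^{(3)}(6)] = −1/720 × (21660.0 − 2160.00) = -27.0833.

S_2 ≈ 9.12888e+06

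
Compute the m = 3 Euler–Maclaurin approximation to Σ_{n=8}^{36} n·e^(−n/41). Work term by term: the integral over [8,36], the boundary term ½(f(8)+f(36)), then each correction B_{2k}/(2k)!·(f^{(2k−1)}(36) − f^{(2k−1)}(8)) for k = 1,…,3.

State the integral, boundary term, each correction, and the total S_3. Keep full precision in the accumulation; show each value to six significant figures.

S_3 ≈ 351.567

Integral: ∫_8^36 x·e^(−x/41) dx = 340.846.
Endpoint term: (f(8) + f(36))/2 = (6.58187 + 14.9613)/2 = 10.7716.
So far: 351.618.
Order-1 term: 1/12 · (0.0506821 − 0.662201) = -0.0509599.
Partial sum through k=1: 351.567.
Order-2 term: −1/720 · (0.000524609 − 0.00137280) = 1.17804e-06.
Partial sum through k=2: 351.567.
Order-3 term: 1/30240 · (6.06228e-07 − 1.39896e-06) = -2.62148e-11.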